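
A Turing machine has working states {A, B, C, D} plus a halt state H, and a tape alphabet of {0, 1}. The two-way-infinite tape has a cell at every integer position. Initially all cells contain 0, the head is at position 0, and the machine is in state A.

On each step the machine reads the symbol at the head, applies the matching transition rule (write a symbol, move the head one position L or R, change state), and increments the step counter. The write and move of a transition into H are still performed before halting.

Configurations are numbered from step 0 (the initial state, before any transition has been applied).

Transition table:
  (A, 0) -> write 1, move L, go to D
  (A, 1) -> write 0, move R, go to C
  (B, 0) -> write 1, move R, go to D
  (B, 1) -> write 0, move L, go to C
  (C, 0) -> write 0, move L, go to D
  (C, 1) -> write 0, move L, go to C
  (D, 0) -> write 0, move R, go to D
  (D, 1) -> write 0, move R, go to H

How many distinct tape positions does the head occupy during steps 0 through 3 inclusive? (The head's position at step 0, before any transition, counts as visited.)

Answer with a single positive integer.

Answer: 3

Derivation:
Step 1: in state A at pos 0, read 0 -> (A,0)->write 1,move L,goto D. Now: state=D, head=-1, tape[-2..1]=0010 (head:  ^)
Step 2: in state D at pos -1, read 0 -> (D,0)->write 0,move R,goto D. Now: state=D, head=0, tape[-2..1]=0010 (head:   ^)
Step 3: in state D at pos 0, read 1 -> (D,1)->write 0,move R,goto H. Now: state=H, head=1, tape[-2..2]=00000 (head:    ^)
Head positions at steps 0..3: starting at 0, distinct positions visited = {-1, 0, 1} -> 3 position(s)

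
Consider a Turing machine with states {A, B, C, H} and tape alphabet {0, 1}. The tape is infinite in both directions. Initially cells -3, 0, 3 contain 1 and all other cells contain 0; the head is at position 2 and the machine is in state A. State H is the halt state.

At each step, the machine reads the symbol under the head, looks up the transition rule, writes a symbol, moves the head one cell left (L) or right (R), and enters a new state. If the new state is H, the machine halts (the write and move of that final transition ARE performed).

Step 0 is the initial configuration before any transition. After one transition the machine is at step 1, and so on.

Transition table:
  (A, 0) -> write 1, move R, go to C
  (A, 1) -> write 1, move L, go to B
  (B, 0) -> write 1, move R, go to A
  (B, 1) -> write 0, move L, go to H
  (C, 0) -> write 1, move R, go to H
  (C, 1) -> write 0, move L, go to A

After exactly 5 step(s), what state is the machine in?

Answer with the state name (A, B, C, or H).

Step 1: in state A at pos 2, read 0 -> (A,0)->write 1,move R,goto C. Now: state=C, head=3, tape[-4..4]=010010110 (head:        ^)
Step 2: in state C at pos 3, read 1 -> (C,1)->write 0,move L,goto A. Now: state=A, head=2, tape[-4..4]=010010100 (head:       ^)
Step 3: in state A at pos 2, read 1 -> (A,1)->write 1,move L,goto B. Now: state=B, head=1, tape[-4..4]=010010100 (head:      ^)
Step 4: in state B at pos 1, read 0 -> (B,0)->write 1,move R,goto A. Now: state=A, head=2, tape[-4..4]=010011100 (head:       ^)
Step 5: in state A at pos 2, read 1 -> (A,1)->write 1,move L,goto B. Now: state=B, head=1, tape[-4..4]=010011100 (head:      ^)

Answer: B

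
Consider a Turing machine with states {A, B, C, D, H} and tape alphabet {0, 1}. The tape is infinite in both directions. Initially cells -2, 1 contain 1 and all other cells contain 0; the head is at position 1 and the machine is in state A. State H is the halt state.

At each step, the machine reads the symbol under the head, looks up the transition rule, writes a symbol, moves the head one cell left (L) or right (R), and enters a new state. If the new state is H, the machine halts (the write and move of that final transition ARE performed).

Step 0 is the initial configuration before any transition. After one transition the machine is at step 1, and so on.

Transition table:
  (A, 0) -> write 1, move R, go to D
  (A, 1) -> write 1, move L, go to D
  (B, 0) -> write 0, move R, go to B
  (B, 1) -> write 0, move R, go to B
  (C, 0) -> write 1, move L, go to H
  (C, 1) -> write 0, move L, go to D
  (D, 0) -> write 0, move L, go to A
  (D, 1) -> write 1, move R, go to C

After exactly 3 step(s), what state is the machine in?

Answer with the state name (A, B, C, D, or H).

Step 1: in state A at pos 1, read 1 -> (A,1)->write 1,move L,goto D. Now: state=D, head=0, tape[-3..2]=010010 (head:    ^)
Step 2: in state D at pos 0, read 0 -> (D,0)->write 0,move L,goto A. Now: state=A, head=-1, tape[-3..2]=010010 (head:   ^)
Step 3: in state A at pos -1, read 0 -> (A,0)->write 1,move R,goto D. Now: state=D, head=0, tape[-3..2]=011010 (head:    ^)

Answer: D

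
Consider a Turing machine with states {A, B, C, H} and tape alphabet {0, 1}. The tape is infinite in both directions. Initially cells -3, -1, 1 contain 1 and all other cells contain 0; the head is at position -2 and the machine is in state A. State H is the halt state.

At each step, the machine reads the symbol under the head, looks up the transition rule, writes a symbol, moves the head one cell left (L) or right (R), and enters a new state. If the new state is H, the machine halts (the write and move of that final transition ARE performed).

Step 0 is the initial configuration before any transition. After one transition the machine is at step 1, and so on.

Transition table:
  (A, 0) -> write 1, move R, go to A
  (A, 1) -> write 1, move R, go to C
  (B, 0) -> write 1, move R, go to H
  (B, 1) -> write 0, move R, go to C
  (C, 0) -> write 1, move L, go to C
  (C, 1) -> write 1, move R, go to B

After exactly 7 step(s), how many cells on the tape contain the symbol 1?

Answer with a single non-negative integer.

Answer: 5

Derivation:
Step 1: in state A at pos -2, read 0 -> (A,0)->write 1,move R,goto A. Now: state=A, head=-1, tape[-4..2]=0111010 (head:    ^)
Step 2: in state A at pos -1, read 1 -> (A,1)->write 1,move R,goto C. Now: state=C, head=0, tape[-4..2]=0111010 (head:     ^)
Step 3: in state C at pos 0, read 0 -> (C,0)->write 1,move L,goto C. Now: state=C, head=-1, tape[-4..2]=0111110 (head:    ^)
Step 4: in state C at pos -1, read 1 -> (C,1)->write 1,move R,goto B. Now: state=B, head=0, tape[-4..2]=0111110 (head:     ^)
Step 5: in state B at pos 0, read 1 -> (B,1)->write 0,move R,goto C. Now: state=C, head=1, tape[-4..2]=0111010 (head:      ^)
Step 6: in state C at pos 1, read 1 -> (C,1)->write 1,move R,goto B. Now: state=B, head=2, tape[-4..3]=01110100 (head:       ^)
Step 7: in state B at pos 2, read 0 -> (B,0)->write 1,move R,goto H. Now: state=H, head=3, tape[-4..4]=011101100 (head:        ^)
Cells containing 1 after step 7: {-3, -2, -1, 1, 2} -> 5 cell(s)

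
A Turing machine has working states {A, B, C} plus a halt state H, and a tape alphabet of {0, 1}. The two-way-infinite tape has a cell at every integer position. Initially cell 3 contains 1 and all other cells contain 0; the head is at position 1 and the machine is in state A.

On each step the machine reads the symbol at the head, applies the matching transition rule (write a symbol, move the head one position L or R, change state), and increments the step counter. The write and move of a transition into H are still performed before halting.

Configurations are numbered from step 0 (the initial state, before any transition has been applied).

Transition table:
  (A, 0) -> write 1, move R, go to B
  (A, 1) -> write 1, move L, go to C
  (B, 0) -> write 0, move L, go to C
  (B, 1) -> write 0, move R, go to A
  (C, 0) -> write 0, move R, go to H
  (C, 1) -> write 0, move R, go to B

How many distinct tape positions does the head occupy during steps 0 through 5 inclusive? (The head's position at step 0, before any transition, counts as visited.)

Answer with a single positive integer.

Step 1: in state A at pos 1, read 0 -> (A,0)->write 1,move R,goto B. Now: state=B, head=2, tape[0..4]=01010 (head:   ^)
Step 2: in state B at pos 2, read 0 -> (B,0)->write 0,move L,goto C. Now: state=C, head=1, tape[0..4]=01010 (head:  ^)
Step 3: in state C at pos 1, read 1 -> (C,1)->write 0,move R,goto B. Now: state=B, head=2, tape[0..4]=00010 (head:   ^)
Step 4: in state B at pos 2, read 0 -> (B,0)->write 0,move L,goto C. Now: state=C, head=1, tape[0..4]=00010 (head:  ^)
Step 5: in state C at pos 1, read 0 -> (C,0)->write 0,move R,goto H. Now: state=H, head=2, tape[0..4]=00010 (head:   ^)
Head positions at steps 0..5: starting at 1, distinct positions visited = {1, 2} -> 2 position(s)

Answer: 2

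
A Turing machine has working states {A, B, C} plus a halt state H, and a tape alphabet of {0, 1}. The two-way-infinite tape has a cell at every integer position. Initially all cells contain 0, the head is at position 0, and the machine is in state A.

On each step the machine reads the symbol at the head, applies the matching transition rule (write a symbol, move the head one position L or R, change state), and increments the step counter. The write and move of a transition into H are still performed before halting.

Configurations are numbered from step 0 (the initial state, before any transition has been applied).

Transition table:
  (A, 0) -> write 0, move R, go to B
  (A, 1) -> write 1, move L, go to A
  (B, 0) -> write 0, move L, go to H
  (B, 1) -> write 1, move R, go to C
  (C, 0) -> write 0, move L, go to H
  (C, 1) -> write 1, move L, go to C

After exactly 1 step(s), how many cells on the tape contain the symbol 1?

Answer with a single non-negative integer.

Answer: 0

Derivation:
Step 1: in state A at pos 0, read 0 -> (A,0)->write 0,move R,goto B. Now: state=B, head=1, tape[-1..2]=0000 (head:   ^)
No cell contains 1 after step 1 -> 0 cell(s)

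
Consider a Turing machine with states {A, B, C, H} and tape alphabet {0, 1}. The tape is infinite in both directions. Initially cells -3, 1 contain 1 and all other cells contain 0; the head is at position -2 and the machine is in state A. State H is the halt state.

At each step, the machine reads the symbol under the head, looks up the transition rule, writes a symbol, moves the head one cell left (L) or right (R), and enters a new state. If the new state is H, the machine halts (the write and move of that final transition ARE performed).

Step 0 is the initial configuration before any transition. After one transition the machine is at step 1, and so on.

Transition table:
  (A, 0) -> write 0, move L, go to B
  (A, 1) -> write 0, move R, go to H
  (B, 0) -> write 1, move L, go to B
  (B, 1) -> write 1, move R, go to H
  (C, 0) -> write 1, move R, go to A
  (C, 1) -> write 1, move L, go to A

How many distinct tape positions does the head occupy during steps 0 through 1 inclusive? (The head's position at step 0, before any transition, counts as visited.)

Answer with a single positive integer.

Answer: 2

Derivation:
Step 1: in state A at pos -2, read 0 -> (A,0)->write 0,move L,goto B. Now: state=B, head=-3, tape[-4..2]=0100010 (head:  ^)
Head positions at steps 0..1: starting at -2, distinct positions visited = {-3, -2} -> 2 position(s)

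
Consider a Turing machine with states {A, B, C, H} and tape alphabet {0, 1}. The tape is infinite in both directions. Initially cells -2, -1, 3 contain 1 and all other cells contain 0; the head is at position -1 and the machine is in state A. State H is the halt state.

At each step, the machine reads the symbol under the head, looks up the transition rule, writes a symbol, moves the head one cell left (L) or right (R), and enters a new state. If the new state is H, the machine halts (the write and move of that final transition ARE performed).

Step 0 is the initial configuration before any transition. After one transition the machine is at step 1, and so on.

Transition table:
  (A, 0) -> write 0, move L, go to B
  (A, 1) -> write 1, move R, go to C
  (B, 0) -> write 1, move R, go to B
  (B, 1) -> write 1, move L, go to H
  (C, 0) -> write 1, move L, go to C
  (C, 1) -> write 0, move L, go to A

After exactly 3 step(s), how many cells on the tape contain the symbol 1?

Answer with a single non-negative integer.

Answer: 3

Derivation:
Step 1: in state A at pos -1, read 1 -> (A,1)->write 1,move R,goto C. Now: state=C, head=0, tape[-3..4]=01100010 (head:    ^)
Step 2: in state C at pos 0, read 0 -> (C,0)->write 1,move L,goto C. Now: state=C, head=-1, tape[-3..4]=01110010 (head:   ^)
Step 3: in state C at pos -1, read 1 -> (C,1)->write 0,move L,goto A. Now: state=A, head=-2, tape[-3..4]=01010010 (head:  ^)
Cells containing 1 after step 3: {-2, 0, 3} -> 3 cell(s)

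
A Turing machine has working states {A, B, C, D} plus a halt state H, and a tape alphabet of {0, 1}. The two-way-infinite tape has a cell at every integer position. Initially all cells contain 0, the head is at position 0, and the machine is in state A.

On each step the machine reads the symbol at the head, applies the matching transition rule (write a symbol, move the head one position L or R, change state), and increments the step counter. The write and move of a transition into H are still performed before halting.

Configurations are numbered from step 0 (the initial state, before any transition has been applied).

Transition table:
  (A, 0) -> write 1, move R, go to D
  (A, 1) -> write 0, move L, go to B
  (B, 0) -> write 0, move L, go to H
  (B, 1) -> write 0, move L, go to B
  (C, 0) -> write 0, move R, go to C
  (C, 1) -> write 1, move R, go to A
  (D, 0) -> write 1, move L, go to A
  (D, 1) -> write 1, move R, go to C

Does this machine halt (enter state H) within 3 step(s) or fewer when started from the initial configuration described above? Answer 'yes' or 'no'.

Answer: no

Derivation:
Step 1: in state A at pos 0, read 0 -> (A,0)->write 1,move R,goto D. Now: state=D, head=1, tape[-1..2]=0100 (head:   ^)
Step 2: in state D at pos 1, read 0 -> (D,0)->write 1,move L,goto A. Now: state=A, head=0, tape[-1..2]=0110 (head:  ^)
Step 3: in state A at pos 0, read 1 -> (A,1)->write 0,move L,goto B. Now: state=B, head=-1, tape[-2..2]=00010 (head:  ^)
After 3 step(s): state = B (not H) -> not halted within 3 -> no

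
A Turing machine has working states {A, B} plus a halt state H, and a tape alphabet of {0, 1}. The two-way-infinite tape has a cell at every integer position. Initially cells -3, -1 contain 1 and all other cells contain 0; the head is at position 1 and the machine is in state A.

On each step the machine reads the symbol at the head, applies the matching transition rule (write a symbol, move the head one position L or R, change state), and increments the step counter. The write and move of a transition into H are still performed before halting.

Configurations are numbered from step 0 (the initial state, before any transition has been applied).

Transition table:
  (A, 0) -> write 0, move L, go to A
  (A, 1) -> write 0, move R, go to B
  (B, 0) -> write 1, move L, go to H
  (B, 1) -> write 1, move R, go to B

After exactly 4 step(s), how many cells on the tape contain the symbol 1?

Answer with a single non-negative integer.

Step 1: in state A at pos 1, read 0 -> (A,0)->write 0,move L,goto A. Now: state=A, head=0, tape[-4..2]=0101000 (head:     ^)
Step 2: in state A at pos 0, read 0 -> (A,0)->write 0,move L,goto A. Now: state=A, head=-1, tape[-4..2]=0101000 (head:    ^)
Step 3: in state A at pos -1, read 1 -> (A,1)->write 0,move R,goto B. Now: state=B, head=0, tape[-4..2]=0100000 (head:     ^)
Step 4: in state B at pos 0, read 0 -> (B,0)->write 1,move L,goto H. Now: state=H, head=-1, tape[-4..2]=0100100 (head:    ^)
Cells containing 1 after step 4: {-3, 0} -> 2 cell(s)

Answer: 2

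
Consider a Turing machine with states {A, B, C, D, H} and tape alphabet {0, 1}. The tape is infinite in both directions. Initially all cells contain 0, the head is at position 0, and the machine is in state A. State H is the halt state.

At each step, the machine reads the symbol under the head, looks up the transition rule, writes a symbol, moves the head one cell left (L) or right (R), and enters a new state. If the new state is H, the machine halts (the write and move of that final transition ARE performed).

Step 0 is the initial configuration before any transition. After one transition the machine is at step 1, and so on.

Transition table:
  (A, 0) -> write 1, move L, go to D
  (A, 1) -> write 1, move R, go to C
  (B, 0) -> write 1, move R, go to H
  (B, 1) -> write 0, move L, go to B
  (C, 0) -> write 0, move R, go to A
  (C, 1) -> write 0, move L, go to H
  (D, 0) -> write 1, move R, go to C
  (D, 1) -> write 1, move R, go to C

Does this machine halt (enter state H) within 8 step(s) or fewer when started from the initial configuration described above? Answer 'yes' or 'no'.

Step 1: in state A at pos 0, read 0 -> (A,0)->write 1,move L,goto D. Now: state=D, head=-1, tape[-2..1]=0010 (head:  ^)
Step 2: in state D at pos -1, read 0 -> (D,0)->write 1,move R,goto C. Now: state=C, head=0, tape[-2..1]=0110 (head:   ^)
Step 3: in state C at pos 0, read 1 -> (C,1)->write 0,move L,goto H. Now: state=H, head=-1, tape[-2..1]=0100 (head:  ^)
State H reached at step 3; 3 <= 8 -> yes

Answer: yes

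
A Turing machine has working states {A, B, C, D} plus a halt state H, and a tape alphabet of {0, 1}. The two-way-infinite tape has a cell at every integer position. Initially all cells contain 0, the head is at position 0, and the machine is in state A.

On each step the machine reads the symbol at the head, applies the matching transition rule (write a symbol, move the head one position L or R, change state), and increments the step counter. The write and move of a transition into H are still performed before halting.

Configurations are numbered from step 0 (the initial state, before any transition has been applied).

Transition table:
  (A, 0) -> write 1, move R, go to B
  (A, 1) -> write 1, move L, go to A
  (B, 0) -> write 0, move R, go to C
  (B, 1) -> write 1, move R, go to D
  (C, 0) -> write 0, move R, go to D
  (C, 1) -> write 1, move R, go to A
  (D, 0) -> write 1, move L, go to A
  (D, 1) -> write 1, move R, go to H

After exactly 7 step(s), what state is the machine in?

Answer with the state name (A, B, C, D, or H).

Step 1: in state A at pos 0, read 0 -> (A,0)->write 1,move R,goto B. Now: state=B, head=1, tape[-1..2]=0100 (head:   ^)
Step 2: in state B at pos 1, read 0 -> (B,0)->write 0,move R,goto C. Now: state=C, head=2, tape[-1..3]=01000 (head:    ^)
Step 3: in state C at pos 2, read 0 -> (C,0)->write 0,move R,goto D. Now: state=D, head=3, tape[-1..4]=010000 (head:     ^)
Step 4: in state D at pos 3, read 0 -> (D,0)->write 1,move L,goto A. Now: state=A, head=2, tape[-1..4]=010010 (head:    ^)
Step 5: in state A at pos 2, read 0 -> (A,0)->write 1,move R,goto B. Now: state=B, head=3, tape[-1..4]=010110 (head:     ^)
Step 6: in state B at pos 3, read 1 -> (B,1)->write 1,move R,goto D. Now: state=D, head=4, tape[-1..5]=0101100 (head:      ^)
Step 7: in state D at pos 4, read 0 -> (D,0)->write 1,move L,goto A. Now: state=A, head=3, tape[-1..5]=0101110 (head:     ^)

Answer: A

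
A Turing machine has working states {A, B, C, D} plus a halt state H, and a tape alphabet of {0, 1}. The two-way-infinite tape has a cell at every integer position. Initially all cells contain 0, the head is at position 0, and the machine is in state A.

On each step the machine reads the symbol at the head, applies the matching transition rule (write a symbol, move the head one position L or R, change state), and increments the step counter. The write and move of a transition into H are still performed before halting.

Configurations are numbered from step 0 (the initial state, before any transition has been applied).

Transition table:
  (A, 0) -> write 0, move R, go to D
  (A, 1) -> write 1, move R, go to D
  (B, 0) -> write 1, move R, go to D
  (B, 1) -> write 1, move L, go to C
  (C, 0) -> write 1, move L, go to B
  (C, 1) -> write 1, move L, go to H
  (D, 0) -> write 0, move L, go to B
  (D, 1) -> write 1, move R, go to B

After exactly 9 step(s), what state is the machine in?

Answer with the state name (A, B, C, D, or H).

Answer: C

Derivation:
Step 1: in state A at pos 0, read 0 -> (A,0)->write 0,move R,goto D. Now: state=D, head=1, tape[-1..2]=0000 (head:   ^)
Step 2: in state D at pos 1, read 0 -> (D,0)->write 0,move L,goto B. Now: state=B, head=0, tape[-1..2]=0000 (head:  ^)
Step 3: in state B at pos 0, read 0 -> (B,0)->write 1,move R,goto D. Now: state=D, head=1, tape[-1..2]=0100 (head:   ^)
Step 4: in state D at pos 1, read 0 -> (D,0)->write 0,move L,goto B. Now: state=B, head=0, tape[-1..2]=0100 (head:  ^)
Step 5: in state B at pos 0, read 1 -> (B,1)->write 1,move L,goto C. Now: state=C, head=-1, tape[-2..2]=00100 (head:  ^)
Step 6: in state C at pos -1, read 0 -> (C,0)->write 1,move L,goto B. Now: state=B, head=-2, tape[-3..2]=001100 (head:  ^)
Step 7: in state B at pos -2, read 0 -> (B,0)->write 1,move R,goto D. Now: state=D, head=-1, tape[-3..2]=011100 (head:   ^)
Step 8: in state D at pos -1, read 1 -> (D,1)->write 1,move R,goto B. Now: state=B, head=0, tape[-3..2]=011100 (head:    ^)
Step 9: in state B at pos 0, read 1 -> (B,1)->write 1,move L,goto C. Now: state=C, head=-1, tape[-3..2]=011100 (head:   ^)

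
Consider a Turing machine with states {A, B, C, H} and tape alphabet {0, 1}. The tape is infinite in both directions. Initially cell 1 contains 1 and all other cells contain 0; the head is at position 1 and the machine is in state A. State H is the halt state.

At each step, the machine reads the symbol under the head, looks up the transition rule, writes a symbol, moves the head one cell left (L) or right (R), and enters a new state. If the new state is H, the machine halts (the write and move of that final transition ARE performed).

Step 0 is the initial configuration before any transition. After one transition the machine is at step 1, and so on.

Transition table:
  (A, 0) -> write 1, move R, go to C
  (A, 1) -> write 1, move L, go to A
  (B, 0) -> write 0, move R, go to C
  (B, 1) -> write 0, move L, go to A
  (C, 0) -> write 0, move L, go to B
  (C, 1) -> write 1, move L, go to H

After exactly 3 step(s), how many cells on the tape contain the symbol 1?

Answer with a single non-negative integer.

Step 1: in state A at pos 1, read 1 -> (A,1)->write 1,move L,goto A. Now: state=A, head=0, tape[-1..2]=0010 (head:  ^)
Step 2: in state A at pos 0, read 0 -> (A,0)->write 1,move R,goto C. Now: state=C, head=1, tape[-1..2]=0110 (head:   ^)
Step 3: in state C at pos 1, read 1 -> (C,1)->write 1,move L,goto H. Now: state=H, head=0, tape[-1..2]=0110 (head:  ^)
Cells containing 1 after step 3: {0, 1} -> 2 cell(s)

Answer: 2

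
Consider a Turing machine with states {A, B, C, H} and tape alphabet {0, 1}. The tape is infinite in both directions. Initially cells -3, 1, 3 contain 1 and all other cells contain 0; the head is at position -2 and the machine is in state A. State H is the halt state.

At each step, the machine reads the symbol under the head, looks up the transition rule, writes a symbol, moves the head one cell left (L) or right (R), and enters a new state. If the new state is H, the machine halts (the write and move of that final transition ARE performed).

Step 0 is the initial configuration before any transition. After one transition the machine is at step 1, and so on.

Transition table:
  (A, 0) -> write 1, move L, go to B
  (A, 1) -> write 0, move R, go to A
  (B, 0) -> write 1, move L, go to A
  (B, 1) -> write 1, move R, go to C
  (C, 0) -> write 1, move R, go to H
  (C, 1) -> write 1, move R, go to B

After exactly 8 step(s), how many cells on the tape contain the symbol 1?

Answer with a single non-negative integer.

Step 1: in state A at pos -2, read 0 -> (A,0)->write 1,move L,goto B. Now: state=B, head=-3, tape[-4..4]=011001010 (head:  ^)
Step 2: in state B at pos -3, read 1 -> (B,1)->write 1,move R,goto C. Now: state=C, head=-2, tape[-4..4]=011001010 (head:   ^)
Step 3: in state C at pos -2, read 1 -> (C,1)->write 1,move R,goto B. Now: state=B, head=-1, tape[-4..4]=011001010 (head:    ^)
Step 4: in state B at pos -1, read 0 -> (B,0)->write 1,move L,goto A. Now: state=A, head=-2, tape[-4..4]=011101010 (head:   ^)
Step 5: in state A at pos -2, read 1 -> (A,1)->write 0,move R,goto A. Now: state=A, head=-1, tape[-4..4]=010101010 (head:    ^)
Step 6: in state A at pos -1, read 1 -> (A,1)->write 0,move R,goto A. Now: state=A, head=0, tape[-4..4]=010001010 (head:     ^)
Step 7: in state A at pos 0, read 0 -> (A,0)->write 1,move L,goto B. Now: state=B, head=-1, tape[-4..4]=010011010 (head:    ^)
Step 8: in state B at pos -1, read 0 -> (B,0)->write 1,move L,goto A. Now: state=A, head=-2, tape[-4..4]=010111010 (head:   ^)
Cells containing 1 after step 8: {-3, -1, 0, 1, 3} -> 5 cell(s)

Answer: 5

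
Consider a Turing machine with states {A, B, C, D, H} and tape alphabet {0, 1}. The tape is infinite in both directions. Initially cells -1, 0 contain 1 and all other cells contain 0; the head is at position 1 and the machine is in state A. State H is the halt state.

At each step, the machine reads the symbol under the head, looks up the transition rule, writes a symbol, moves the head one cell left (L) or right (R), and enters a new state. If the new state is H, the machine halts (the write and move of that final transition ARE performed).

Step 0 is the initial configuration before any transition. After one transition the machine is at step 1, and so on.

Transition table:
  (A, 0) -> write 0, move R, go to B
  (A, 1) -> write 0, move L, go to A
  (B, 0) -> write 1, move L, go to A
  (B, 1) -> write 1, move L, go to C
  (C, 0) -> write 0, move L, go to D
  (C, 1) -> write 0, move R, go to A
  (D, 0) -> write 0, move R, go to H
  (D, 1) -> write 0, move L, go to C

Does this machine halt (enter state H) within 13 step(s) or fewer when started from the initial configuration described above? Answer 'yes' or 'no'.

Step 1: in state A at pos 1, read 0 -> (A,0)->write 0,move R,goto B. Now: state=B, head=2, tape[-2..3]=011000 (head:     ^)
Step 2: in state B at pos 2, read 0 -> (B,0)->write 1,move L,goto A. Now: state=A, head=1, tape[-2..3]=011010 (head:    ^)
Step 3: in state A at pos 1, read 0 -> (A,0)->write 0,move R,goto B. Now: state=B, head=2, tape[-2..3]=011010 (head:     ^)
Step 4: in state B at pos 2, read 1 -> (B,1)->write 1,move L,goto C. Now: state=C, head=1, tape[-2..3]=011010 (head:    ^)
Step 5: in state C at pos 1, read 0 -> (C,0)->write 0,move L,goto D. Now: state=D, head=0, tape[-2..3]=011010 (head:   ^)
Step 6: in state D at pos 0, read 1 -> (D,1)->write 0,move L,goto C. Now: state=C, head=-1, tape[-2..3]=010010 (head:  ^)
Step 7: in state C at pos -1, read 1 -> (C,1)->write 0,move R,goto A. Now: state=A, head=0, tape[-2..3]=000010 (head:   ^)
Step 8: in state A at pos 0, read 0 -> (A,0)->write 0,move R,goto B. Now: state=B, head=1, tape[-2..3]=000010 (head:    ^)
Step 9: in state B at pos 1, read 0 -> (B,0)->write 1,move L,goto A. Now: state=A, head=0, tape[-2..3]=000110 (head:   ^)
Step 10: in state A at pos 0, read 0 -> (A,0)->write 0,move R,goto B. Now: state=B, head=1, tape[-2..3]=000110 (head:    ^)
Step 11: in state B at pos 1, read 1 -> (B,1)->write 1,move L,goto C. Now: state=C, head=0, tape[-2..3]=000110 (head:   ^)
Step 12: in state C at pos 0, read 0 -> (C,0)->write 0,move L,goto D. Now: state=D, head=-1, tape[-2..3]=000110 (head:  ^)
Step 13: in state D at pos -1, read 0 -> (D,0)->write 0,move R,goto H. Now: state=H, head=0, tape[-2..3]=000110 (head:   ^)
State H reached at step 13; 13 <= 13 -> yes

Answer: yes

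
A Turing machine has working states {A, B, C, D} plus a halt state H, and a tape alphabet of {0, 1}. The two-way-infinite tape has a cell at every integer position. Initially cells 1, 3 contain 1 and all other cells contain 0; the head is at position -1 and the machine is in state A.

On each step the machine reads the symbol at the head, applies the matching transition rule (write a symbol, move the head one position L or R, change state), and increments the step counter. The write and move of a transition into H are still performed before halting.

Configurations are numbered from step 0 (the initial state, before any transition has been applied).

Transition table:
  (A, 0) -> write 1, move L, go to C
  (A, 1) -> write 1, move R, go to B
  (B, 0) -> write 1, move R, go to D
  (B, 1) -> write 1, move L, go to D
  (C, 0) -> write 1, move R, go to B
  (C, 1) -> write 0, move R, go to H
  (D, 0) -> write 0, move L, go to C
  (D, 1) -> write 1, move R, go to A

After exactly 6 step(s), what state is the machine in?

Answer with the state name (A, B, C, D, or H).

Answer: D

Derivation:
Step 1: in state A at pos -1, read 0 -> (A,0)->write 1,move L,goto C. Now: state=C, head=-2, tape[-3..4]=00101010 (head:  ^)
Step 2: in state C at pos -2, read 0 -> (C,0)->write 1,move R,goto B. Now: state=B, head=-1, tape[-3..4]=01101010 (head:   ^)
Step 3: in state B at pos -1, read 1 -> (B,1)->write 1,move L,goto D. Now: state=D, head=-2, tape[-3..4]=01101010 (head:  ^)
Step 4: in state D at pos -2, read 1 -> (D,1)->write 1,move R,goto A. Now: state=A, head=-1, tape[-3..4]=01101010 (head:   ^)
Step 5: in state A at pos -1, read 1 -> (A,1)->write 1,move R,goto B. Now: state=B, head=0, tape[-3..4]=01101010 (head:    ^)
Step 6: in state B at pos 0, read 0 -> (B,0)->write 1,move R,goto D. Now: state=D, head=1, tape[-3..4]=01111010 (head:     ^)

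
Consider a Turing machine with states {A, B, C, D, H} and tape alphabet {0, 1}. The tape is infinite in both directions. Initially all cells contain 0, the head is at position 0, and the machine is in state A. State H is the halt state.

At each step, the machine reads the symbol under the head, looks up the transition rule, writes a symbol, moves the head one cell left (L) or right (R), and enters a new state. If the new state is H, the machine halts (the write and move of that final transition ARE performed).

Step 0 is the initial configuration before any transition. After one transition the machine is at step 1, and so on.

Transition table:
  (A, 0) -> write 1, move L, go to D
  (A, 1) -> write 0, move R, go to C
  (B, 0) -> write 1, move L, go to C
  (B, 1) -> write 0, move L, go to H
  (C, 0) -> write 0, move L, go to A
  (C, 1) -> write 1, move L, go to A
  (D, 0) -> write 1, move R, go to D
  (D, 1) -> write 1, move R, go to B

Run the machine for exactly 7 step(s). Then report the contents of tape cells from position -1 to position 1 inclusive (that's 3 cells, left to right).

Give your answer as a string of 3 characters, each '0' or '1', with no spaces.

Answer: 011

Derivation:
Step 1: in state A at pos 0, read 0 -> (A,0)->write 1,move L,goto D. Now: state=D, head=-1, tape[-2..1]=0010 (head:  ^)
Step 2: in state D at pos -1, read 0 -> (D,0)->write 1,move R,goto D. Now: state=D, head=0, tape[-2..1]=0110 (head:   ^)
Step 3: in state D at pos 0, read 1 -> (D,1)->write 1,move R,goto B. Now: state=B, head=1, tape[-2..2]=01100 (head:    ^)
Step 4: in state B at pos 1, read 0 -> (B,0)->write 1,move L,goto C. Now: state=C, head=0, tape[-2..2]=01110 (head:   ^)
Step 5: in state C at pos 0, read 1 -> (C,1)->write 1,move L,goto A. Now: state=A, head=-1, tape[-2..2]=01110 (head:  ^)
Step 6: in state A at pos -1, read 1 -> (A,1)->write 0,move R,goto C. Now: state=C, head=0, tape[-2..2]=00110 (head:   ^)
Step 7: in state C at pos 0, read 1 -> (C,1)->write 1,move L,goto A. Now: state=A, head=-1, tape[-2..2]=00110 (head:  ^)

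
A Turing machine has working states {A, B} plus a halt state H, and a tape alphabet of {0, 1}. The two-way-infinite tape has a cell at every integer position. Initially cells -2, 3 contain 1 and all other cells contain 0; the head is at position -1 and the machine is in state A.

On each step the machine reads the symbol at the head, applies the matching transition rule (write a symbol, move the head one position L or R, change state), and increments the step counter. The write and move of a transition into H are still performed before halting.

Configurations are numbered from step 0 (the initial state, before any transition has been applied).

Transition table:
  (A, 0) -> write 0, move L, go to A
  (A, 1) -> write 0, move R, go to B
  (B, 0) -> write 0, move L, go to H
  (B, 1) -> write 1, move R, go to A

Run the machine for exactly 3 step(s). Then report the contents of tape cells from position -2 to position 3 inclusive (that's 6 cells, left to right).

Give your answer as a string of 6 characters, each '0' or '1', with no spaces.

Answer: 000001

Derivation:
Step 1: in state A at pos -1, read 0 -> (A,0)->write 0,move L,goto A. Now: state=A, head=-2, tape[-3..4]=01000010 (head:  ^)
Step 2: in state A at pos -2, read 1 -> (A,1)->write 0,move R,goto B. Now: state=B, head=-1, tape[-3..4]=00000010 (head:   ^)
Step 3: in state B at pos -1, read 0 -> (B,0)->write 0,move L,goto H. Now: state=H, head=-2, tape[-3..4]=00000010 (head:  ^)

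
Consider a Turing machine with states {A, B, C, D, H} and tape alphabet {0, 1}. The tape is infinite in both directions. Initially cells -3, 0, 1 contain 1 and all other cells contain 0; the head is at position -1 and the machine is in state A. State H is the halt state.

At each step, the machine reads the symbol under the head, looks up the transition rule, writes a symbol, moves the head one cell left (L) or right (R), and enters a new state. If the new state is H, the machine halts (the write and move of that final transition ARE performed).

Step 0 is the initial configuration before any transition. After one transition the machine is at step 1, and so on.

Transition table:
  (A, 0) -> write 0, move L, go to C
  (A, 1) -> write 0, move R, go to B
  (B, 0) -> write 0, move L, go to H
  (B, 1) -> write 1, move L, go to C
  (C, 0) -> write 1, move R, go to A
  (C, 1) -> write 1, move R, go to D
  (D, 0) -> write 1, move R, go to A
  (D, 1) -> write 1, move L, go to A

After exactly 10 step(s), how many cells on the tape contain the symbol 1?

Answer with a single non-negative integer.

Answer: 4

Derivation:
Step 1: in state A at pos -1, read 0 -> (A,0)->write 0,move L,goto C. Now: state=C, head=-2, tape[-4..2]=0100110 (head:   ^)
Step 2: in state C at pos -2, read 0 -> (C,0)->write 1,move R,goto A. Now: state=A, head=-1, tape[-4..2]=0110110 (head:    ^)
Step 3: in state A at pos -1, read 0 -> (A,0)->write 0,move L,goto C. Now: state=C, head=-2, tape[-4..2]=0110110 (head:   ^)
Step 4: in state C at pos -2, read 1 -> (C,1)->write 1,move R,goto D. Now: state=D, head=-1, tape[-4..2]=0110110 (head:    ^)
Step 5: in state D at pos -1, read 0 -> (D,0)->write 1,move R,goto A. Now: state=A, head=0, tape[-4..2]=0111110 (head:     ^)
Step 6: in state A at pos 0, read 1 -> (A,1)->write 0,move R,goto B. Now: state=B, head=1, tape[-4..2]=0111010 (head:      ^)
Step 7: in state B at pos 1, read 1 -> (B,1)->write 1,move L,goto C. Now: state=C, head=0, tape[-4..2]=0111010 (head:     ^)
Step 8: in state C at pos 0, read 0 -> (C,0)->write 1,move R,goto A. Now: state=A, head=1, tape[-4..2]=0111110 (head:      ^)
Step 9: in state A at pos 1, read 1 -> (A,1)->write 0,move R,goto B. Now: state=B, head=2, tape[-4..3]=01111000 (head:       ^)
Step 10: in state B at pos 2, read 0 -> (B,0)->write 0,move L,goto H. Now: state=H, head=1, tape[-4..3]=01111000 (head:      ^)
Cells containing 1 after step 10: {-3, -2, -1, 0} -> 4 cell(s)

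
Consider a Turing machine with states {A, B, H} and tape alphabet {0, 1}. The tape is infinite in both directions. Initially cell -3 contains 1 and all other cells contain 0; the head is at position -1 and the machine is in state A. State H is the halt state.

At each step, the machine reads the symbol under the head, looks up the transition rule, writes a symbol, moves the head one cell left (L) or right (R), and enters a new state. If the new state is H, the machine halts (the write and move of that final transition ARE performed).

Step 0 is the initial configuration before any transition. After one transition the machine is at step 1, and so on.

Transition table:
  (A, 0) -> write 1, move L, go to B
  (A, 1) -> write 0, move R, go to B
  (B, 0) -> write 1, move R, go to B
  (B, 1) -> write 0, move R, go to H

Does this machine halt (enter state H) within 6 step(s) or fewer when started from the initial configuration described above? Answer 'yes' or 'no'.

Step 1: in state A at pos -1, read 0 -> (A,0)->write 1,move L,goto B. Now: state=B, head=-2, tape[-4..0]=01010 (head:   ^)
Step 2: in state B at pos -2, read 0 -> (B,0)->write 1,move R,goto B. Now: state=B, head=-1, tape[-4..0]=01110 (head:    ^)
Step 3: in state B at pos -1, read 1 -> (B,1)->write 0,move R,goto H. Now: state=H, head=0, tape[-4..1]=011000 (head:     ^)
State H reached at step 3; 3 <= 6 -> yes

Answer: yes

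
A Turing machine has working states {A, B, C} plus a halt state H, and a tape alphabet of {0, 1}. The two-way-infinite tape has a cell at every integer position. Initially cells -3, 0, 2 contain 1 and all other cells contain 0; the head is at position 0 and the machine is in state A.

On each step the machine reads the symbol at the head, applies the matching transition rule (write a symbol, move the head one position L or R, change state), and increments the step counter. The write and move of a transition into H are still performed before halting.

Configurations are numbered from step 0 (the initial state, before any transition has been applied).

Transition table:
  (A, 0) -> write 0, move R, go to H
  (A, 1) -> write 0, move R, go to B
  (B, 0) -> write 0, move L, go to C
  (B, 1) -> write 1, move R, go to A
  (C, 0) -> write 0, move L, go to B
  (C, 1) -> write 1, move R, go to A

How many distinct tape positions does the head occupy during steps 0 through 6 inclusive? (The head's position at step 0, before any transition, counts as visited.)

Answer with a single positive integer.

Step 1: in state A at pos 0, read 1 -> (A,1)->write 0,move R,goto B. Now: state=B, head=1, tape[-4..3]=01000010 (head:      ^)
Step 2: in state B at pos 1, read 0 -> (B,0)->write 0,move L,goto C. Now: state=C, head=0, tape[-4..3]=01000010 (head:     ^)
Step 3: in state C at pos 0, read 0 -> (C,0)->write 0,move L,goto B. Now: state=B, head=-1, tape[-4..3]=01000010 (head:    ^)
Step 4: in state B at pos -1, read 0 -> (B,0)->write 0,move L,goto C. Now: state=C, head=-2, tape[-4..3]=01000010 (head:   ^)
Step 5: in state C at pos -2, read 0 -> (C,0)->write 0,move L,goto B. Now: state=B, head=-3, tape[-4..3]=01000010 (head:  ^)
Step 6: in state B at pos -3, read 1 -> (B,1)->write 1,move R,goto A. Now: state=A, head=-2, tape[-4..3]=01000010 (head:   ^)
Head positions at steps 0..6: starting at 0, distinct positions visited = {-3, -2, -1, 0, 1} -> 5 position(s)

Answer: 5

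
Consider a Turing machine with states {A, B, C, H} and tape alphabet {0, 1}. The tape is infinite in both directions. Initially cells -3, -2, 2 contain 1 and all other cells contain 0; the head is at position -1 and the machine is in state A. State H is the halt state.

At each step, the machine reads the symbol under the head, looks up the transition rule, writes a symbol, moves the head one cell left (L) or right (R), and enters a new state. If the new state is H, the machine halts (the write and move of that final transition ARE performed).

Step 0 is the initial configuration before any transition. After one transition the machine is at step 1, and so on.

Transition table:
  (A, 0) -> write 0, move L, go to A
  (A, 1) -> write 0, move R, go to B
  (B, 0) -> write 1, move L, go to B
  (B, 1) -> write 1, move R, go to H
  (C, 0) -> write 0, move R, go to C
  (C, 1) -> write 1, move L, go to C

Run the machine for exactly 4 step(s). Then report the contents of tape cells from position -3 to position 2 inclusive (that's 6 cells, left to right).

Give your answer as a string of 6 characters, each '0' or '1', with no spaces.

Answer: 111001

Derivation:
Step 1: in state A at pos -1, read 0 -> (A,0)->write 0,move L,goto A. Now: state=A, head=-2, tape[-4..3]=01100010 (head:   ^)
Step 2: in state A at pos -2, read 1 -> (A,1)->write 0,move R,goto B. Now: state=B, head=-1, tape[-4..3]=01000010 (head:    ^)
Step 3: in state B at pos -1, read 0 -> (B,0)->write 1,move L,goto B. Now: state=B, head=-2, tape[-4..3]=01010010 (head:   ^)
Step 4: in state B at pos -2, read 0 -> (B,0)->write 1,move L,goto B. Now: state=B, head=-3, tape[-4..3]=01110010 (head:  ^)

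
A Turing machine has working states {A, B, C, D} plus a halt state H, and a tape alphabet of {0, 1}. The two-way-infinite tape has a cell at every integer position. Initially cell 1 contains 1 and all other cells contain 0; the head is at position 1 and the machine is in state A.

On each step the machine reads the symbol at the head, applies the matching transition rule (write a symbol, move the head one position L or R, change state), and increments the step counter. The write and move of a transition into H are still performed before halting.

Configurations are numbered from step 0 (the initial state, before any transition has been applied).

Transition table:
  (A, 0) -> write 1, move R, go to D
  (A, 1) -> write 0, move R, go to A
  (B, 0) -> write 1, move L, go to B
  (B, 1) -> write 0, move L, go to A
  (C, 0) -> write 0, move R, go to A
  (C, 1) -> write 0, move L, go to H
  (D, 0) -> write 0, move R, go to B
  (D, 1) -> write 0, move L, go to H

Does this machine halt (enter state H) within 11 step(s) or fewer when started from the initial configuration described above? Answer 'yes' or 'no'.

Answer: no

Derivation:
Step 1: in state A at pos 1, read 1 -> (A,1)->write 0,move R,goto A. Now: state=A, head=2, tape[0..3]=0000 (head:   ^)
Step 2: in state A at pos 2, read 0 -> (A,0)->write 1,move R,goto D. Now: state=D, head=3, tape[0..4]=00100 (head:    ^)
Step 3: in state D at pos 3, read 0 -> (D,0)->write 0,move R,goto B. Now: state=B, head=4, tape[0..5]=001000 (head:     ^)
Step 4: in state B at pos 4, read 0 -> (B,0)->write 1,move L,goto B. Now: state=B, head=3, tape[0..5]=001010 (head:    ^)
Step 5: in state B at pos 3, read 0 -> (B,0)->write 1,move L,goto B. Now: state=B, head=2, tape[0..5]=001110 (head:   ^)
Step 6: in state B at pos 2, read 1 -> (B,1)->write 0,move L,goto A. Now: state=A, head=1, tape[0..5]=000110 (head:  ^)
Step 7: in state A at pos 1, read 0 -> (A,0)->write 1,move R,goto D. Now: state=D, head=2, tape[0..5]=010110 (head:   ^)
Step 8: in state D at pos 2, read 0 -> (D,0)->write 0,move R,goto B. Now: state=B, head=3, tape[0..5]=010110 (head:    ^)
Step 9: in state B at pos 3, read 1 -> (B,1)->write 0,move L,goto A. Now: state=A, head=2, tape[0..5]=010010 (head:   ^)
Step 10: in state A at pos 2, read 0 -> (A,0)->write 1,move R,goto D. Now: state=D, head=3, tape[0..5]=011010 (head:    ^)
Step 11: in state D at pos 3, read 0 -> (D,0)->write 0,move R,goto B. Now: state=B, head=4, tape[0..5]=011010 (head:     ^)
After 11 step(s): state = B (not H) -> not halted within 11 -> no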